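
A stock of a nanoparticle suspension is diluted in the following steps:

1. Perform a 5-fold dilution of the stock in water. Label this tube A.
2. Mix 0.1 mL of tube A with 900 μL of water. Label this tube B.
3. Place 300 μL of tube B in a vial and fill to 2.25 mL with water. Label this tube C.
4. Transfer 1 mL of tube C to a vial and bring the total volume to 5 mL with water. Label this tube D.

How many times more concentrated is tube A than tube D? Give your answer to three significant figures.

Step 1: 5-fold → factor 5
Step 2: 0.1 mL + 900 μL = 1 mL total → factor 1/0.1 = 10
Step 3: 300 μL brought to 2.25 mL → factor 2250/300 = 7.5
Step 4: 1 mL brought to 5 mL → factor 5/1 = 5
Dilution factor to tube A = 5; to tube D = 1875
[tube A]/[tube D] = (factor to tube D)/(factor to tube A) = 1875/5 = 375

375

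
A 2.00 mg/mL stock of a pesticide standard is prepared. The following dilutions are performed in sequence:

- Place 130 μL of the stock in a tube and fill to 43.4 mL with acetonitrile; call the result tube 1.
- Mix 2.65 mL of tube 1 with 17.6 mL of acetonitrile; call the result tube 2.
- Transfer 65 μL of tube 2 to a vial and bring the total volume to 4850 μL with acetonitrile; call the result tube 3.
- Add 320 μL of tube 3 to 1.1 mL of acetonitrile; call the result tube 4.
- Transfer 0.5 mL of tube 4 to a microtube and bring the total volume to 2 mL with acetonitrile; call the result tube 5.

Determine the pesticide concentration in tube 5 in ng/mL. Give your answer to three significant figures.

Step 1: 130 μL brought to 43.4 mL → factor 43400/130 = 333.85
Step 2: 2.65 mL + 17.6 mL = 20.25 mL total → factor 20.25/2.65 = 7.6415
Step 3: 65 μL brought to 4850 μL → factor 4850/65 = 74.615
Step 4: 320 μL + 1.1 mL = 1420 μL total → factor 1420/320 = 4.4375
Step 5: 0.5 mL brought to 2 mL → factor 2/0.5 = 4
Overall dilution factor = 333.85 × 7.6415 × 74.615 × 4.4375 × 4 = 3.3787 × 10^6
Final = 2.00 mg/mL / 3.3787 × 10^6 = 5.919 × 10^-7 mg/mL = 0.592 ng/mL

0.592 ng/mL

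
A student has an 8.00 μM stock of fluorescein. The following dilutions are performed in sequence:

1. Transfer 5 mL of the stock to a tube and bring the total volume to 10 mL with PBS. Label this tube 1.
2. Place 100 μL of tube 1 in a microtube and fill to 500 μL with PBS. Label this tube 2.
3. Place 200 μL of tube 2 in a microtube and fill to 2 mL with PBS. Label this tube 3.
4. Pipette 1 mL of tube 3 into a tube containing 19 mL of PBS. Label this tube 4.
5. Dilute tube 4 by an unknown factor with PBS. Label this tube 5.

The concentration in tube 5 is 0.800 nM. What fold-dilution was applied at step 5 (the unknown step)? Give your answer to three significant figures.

5.00-fold

Step 1: 5 mL brought to 10 mL → factor 10/5 = 2
Step 2: 100 μL brought to 500 μL → factor 500/100 = 5
Step 3: 200 μL brought to 2 mL → factor 2000/200 = 10
Step 4: 1 mL + 19 mL = 20 mL total → factor 20/1 = 20
Step 5: unknown factor x
Product of known-step factors = 2000
Overall factor = 8.00 μM / (0.800 nM) = 10000
x = 10000 / 2000 = 5.00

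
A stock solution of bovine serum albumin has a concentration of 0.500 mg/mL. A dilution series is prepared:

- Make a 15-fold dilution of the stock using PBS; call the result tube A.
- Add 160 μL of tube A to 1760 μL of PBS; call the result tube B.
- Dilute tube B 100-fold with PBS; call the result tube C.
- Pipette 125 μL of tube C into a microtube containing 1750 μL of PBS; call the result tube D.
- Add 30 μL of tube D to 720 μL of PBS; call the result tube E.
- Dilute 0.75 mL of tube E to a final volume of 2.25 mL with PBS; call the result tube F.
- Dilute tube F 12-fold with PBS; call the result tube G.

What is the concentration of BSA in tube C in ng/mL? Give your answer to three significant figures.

Step 1: 15-fold → factor 15
Step 2: 160 μL + 1760 μL = 1920 μL total → factor 1920/160 = 12
Step 3: 100-fold → factor 100
Dilution factor through tube C = 15 × 12 × 100 = 18000
[tube C] = 0.500 mg/mL / 18000 = 2.778 × 10^-5 mg/mL = 27.8 ng/mL

27.8 ng/mL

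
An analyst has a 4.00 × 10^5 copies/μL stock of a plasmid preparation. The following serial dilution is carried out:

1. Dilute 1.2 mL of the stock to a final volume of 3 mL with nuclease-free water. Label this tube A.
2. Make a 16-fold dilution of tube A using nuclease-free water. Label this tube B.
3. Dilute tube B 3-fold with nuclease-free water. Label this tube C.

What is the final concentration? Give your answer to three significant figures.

3.33 × 10^3 copies/μL

Step 1: 1.2 mL brought to 3 mL → factor 3/1.2 = 2.5
Step 2: 16-fold → factor 16
Step 3: 3-fold → factor 3
Overall dilution factor = 2.5 × 16 × 3 = 120
Final = 4.00 × 10^5 copies/μL / 120 = 3.33 × 10^3 copies/μL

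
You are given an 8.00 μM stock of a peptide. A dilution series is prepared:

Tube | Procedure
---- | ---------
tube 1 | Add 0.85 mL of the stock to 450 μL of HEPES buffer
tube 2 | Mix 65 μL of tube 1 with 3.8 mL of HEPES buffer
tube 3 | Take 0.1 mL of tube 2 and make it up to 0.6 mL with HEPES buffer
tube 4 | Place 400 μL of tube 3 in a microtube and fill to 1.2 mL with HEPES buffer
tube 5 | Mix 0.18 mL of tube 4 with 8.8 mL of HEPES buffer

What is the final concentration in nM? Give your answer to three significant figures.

Step 1: 0.85 mL + 450 μL = 1.3 mL total → factor 1.3/0.85 = 1.5294
Step 2: 65 μL + 3.8 mL = 3865 μL total → factor 3865/65 = 59.462
Step 3: 0.1 mL brought to 0.6 mL → factor 0.6/0.1 = 6
Step 4: 400 μL brought to 1.2 mL → factor 1200/400 = 3
Step 5: 0.18 mL + 8.8 mL = 8.98 mL total → factor 8.98/0.18 = 49.889
Overall dilution factor = 1.5294 × 59.462 × 6 × 3 × 49.889 = 81665
Final = 8.00 μM / 81665 = 9.796 × 10^-5 μM = 0.0980 nM

0.0980 nM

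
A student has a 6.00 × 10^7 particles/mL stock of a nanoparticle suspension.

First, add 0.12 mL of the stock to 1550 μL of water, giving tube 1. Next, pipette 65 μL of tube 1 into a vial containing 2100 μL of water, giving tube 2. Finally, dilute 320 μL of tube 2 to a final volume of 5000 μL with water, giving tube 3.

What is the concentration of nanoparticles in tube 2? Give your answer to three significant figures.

1.29 × 10^5 particles/mL

Step 1: 0.12 mL + 1550 μL = 1.67 mL total → factor 1.67/0.12 = 13.917
Step 2: 65 μL + 2100 μL = 2165 μL total → factor 2165/65 = 33.308
Dilution factor through tube 2 = 13.917 × 33.308 = 463.53
[tube 2] = 6.00 × 10^7 particles/mL / 463.53 = 1.29 × 10^5 particles/mL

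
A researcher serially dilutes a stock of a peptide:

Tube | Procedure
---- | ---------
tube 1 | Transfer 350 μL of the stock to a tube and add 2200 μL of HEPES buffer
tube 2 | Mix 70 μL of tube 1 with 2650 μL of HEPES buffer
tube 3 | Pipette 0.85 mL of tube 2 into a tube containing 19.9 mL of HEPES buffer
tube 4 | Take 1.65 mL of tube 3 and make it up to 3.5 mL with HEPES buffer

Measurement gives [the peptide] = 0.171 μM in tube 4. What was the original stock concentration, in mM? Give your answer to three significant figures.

2.51 mM

Step 1: 350 μL + 2200 μL = 2550 μL total → factor 2550/350 = 7.2857
Step 2: 70 μL + 2650 μL = 2720 μL total → factor 2720/70 = 38.857
Step 3: 0.85 mL + 19.9 mL = 20.75 mL total → factor 20.75/0.85 = 24.412
Step 4: 1.65 mL brought to 3.5 mL → factor 3.5/1.65 = 2.1212
Overall dilution factor = 7.2857 × 38.857 × 24.412 × 2.1212 = 14660
Stock = 0.171 μM × 14660 = 2507 μM = 2.51 mM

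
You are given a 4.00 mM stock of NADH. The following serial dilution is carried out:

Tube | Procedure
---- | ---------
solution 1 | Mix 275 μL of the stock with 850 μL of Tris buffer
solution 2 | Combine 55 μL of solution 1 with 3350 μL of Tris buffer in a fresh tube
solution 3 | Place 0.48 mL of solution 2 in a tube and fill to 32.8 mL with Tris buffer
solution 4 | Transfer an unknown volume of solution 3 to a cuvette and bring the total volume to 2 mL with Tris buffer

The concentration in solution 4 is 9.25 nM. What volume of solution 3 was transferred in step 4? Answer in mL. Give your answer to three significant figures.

Step 1: 275 μL + 850 μL = 1125 μL total → factor 1125/275 = 4.0909
Step 2: 55 μL + 3350 μL = 3405 μL total → factor 3405/55 = 61.909
Step 3: 0.48 mL brought to 32.8 mL → factor 32.8/0.48 = 68.333
Step 4: v brought to 2 mL → factor = 2 mL/v
Product of known-step factors = 17306
Overall factor = 4.00 mM / (9.25 nM) = 4.3243 × 10^5
Step-4 factor = 4.3243 × 10^5 / 17306 = 24.987
v = 2 mL / 24.987 = 0.0800 mL

0.0800 mL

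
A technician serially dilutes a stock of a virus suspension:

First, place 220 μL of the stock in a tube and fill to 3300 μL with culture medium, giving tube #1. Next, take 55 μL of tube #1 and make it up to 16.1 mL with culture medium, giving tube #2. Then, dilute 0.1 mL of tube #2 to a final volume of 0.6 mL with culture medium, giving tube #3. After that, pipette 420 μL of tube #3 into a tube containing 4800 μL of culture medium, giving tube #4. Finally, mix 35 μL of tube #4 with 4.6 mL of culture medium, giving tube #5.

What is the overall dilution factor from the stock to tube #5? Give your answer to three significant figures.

4.34 × 10^7

Step 1: 220 μL brought to 3300 μL → factor 3300/220 = 15
Step 2: 55 μL brought to 16.1 mL → factor 16100/55 = 292.73
Step 3: 0.1 mL brought to 0.6 mL → factor 0.6/0.1 = 6
Step 4: 420 μL + 4800 μL = 5220 μL total → factor 5220/420 = 12.429
Step 5: 35 μL + 4.6 mL = 4635 μL total → factor 4635/35 = 132.43
Overall dilution factor = 15 × 292.73 × 6 × 12.429 × 132.43 = 4.3362 × 10^7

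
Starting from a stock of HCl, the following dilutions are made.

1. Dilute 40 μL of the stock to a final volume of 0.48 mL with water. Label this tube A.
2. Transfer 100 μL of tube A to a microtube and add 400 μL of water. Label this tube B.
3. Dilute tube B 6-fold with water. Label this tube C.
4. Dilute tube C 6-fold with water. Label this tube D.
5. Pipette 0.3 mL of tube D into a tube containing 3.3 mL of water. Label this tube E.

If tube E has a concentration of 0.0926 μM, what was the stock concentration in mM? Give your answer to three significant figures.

Step 1: 40 μL brought to 0.48 mL → factor 480/40 = 12
Step 2: 100 μL + 400 μL = 500 μL total → factor 500/100 = 5
Step 3: 6-fold → factor 6
Step 4: 6-fold → factor 6
Step 5: 0.3 mL + 3.3 mL = 3.6 mL total → factor 3.6/0.3 = 12
Overall dilution factor = 12 × 5 × 6 × 6 × 12 = 25920
Stock = 0.0926 μM × 25920 = 2400 μM = 2.40 mM

2.40 mM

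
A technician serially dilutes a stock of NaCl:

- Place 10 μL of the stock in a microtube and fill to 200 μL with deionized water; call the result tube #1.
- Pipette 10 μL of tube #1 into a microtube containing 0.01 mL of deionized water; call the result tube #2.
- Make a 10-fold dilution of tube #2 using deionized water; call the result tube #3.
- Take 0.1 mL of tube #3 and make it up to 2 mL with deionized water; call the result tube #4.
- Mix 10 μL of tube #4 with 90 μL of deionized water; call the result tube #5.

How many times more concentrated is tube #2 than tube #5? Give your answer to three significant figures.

Step 1: 10 μL brought to 200 μL → factor 200/10 = 20
Step 2: 10 μL + 0.01 mL = 20 μL total → factor 20/10 = 2
Step 3: 10-fold → factor 10
Step 4: 0.1 mL brought to 2 mL → factor 2/0.1 = 20
Step 5: 10 μL + 90 μL = 100 μL total → factor 100/10 = 10
Dilution factor to tube #2 = 40; to tube #5 = 80000
[tube #2]/[tube #5] = (factor to tube #5)/(factor to tube #2) = 80000/40 = 2.00 × 10^3

2.00 × 10^3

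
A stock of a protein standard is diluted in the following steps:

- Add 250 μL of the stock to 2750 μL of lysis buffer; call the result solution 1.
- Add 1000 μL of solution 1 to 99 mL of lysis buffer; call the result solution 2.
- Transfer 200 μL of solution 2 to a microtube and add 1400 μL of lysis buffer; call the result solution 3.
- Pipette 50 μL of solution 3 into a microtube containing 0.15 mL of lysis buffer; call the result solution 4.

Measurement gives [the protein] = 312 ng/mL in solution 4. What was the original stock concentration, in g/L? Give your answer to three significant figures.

Step 1: 250 μL + 2750 μL = 3000 μL total → factor 3000/250 = 12
Step 2: 1000 μL + 99 mL = 1 × 10^5 μL total → factor 1 × 10^5/1000 = 100
Step 3: 200 μL + 1400 μL = 1600 μL total → factor 1600/200 = 8
Step 4: 50 μL + 0.15 mL = 200 μL total → factor 200/50 = 4
Overall dilution factor = 12 × 100 × 8 × 4 = 38400
Stock = 312 ng/mL × 38400 = 1.198 × 10^7 ng/mL = 12.0 g/L

12.0 g/L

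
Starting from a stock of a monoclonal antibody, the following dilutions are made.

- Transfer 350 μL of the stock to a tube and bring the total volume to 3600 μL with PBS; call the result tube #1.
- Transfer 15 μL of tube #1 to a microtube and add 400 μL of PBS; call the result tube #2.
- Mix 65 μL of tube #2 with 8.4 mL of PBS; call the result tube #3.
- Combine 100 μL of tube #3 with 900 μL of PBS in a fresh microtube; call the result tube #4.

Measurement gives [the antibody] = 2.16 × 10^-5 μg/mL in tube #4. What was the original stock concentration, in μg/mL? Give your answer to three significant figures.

8.00 μg/mL

Step 1: 350 μL brought to 3600 μL → factor 3600/350 = 10.286
Step 2: 15 μL + 400 μL = 415 μL total → factor 415/15 = 27.667
Step 3: 65 μL + 8.4 mL = 8465 μL total → factor 8465/65 = 130.23
Step 4: 100 μL + 900 μL = 1000 μL total → factor 1000/100 = 10
Overall dilution factor = 10.286 × 27.667 × 130.23 × 10 = 3.706 × 10^5
Stock = 2.16 × 10^-5 μg/mL × 3.706 × 10^5 = 8.00 μg/mL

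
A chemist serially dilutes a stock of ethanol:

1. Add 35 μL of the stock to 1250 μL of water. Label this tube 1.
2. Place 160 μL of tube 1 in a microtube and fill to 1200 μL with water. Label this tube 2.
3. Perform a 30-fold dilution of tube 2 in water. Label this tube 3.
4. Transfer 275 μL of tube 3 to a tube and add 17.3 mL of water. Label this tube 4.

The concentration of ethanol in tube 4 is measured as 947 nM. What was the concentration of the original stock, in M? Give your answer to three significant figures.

Step 1: 35 μL + 1250 μL = 1285 μL total → factor 1285/35 = 36.714
Step 2: 160 μL brought to 1200 μL → factor 1200/160 = 7.5
Step 3: 30-fold → factor 30
Step 4: 275 μL + 17.3 mL = 17575 μL total → factor 17575/275 = 63.909
Overall dilution factor = 36.714 × 7.5 × 30 × 63.909 = 5.2793 × 10^5
Stock = 947 nM × 5.2793 × 10^5 = 5.000 × 10^8 nM = 0.500 M

0.500 M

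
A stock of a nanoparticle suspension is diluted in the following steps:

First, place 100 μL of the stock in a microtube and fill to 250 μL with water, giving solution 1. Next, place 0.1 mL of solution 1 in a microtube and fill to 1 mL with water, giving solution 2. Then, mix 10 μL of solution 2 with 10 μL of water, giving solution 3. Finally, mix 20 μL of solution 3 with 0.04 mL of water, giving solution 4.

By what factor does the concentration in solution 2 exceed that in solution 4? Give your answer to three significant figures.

Step 1: 100 μL brought to 250 μL → factor 250/100 = 2.5
Step 2: 0.1 mL brought to 1 mL → factor 1/0.1 = 10
Step 3: 10 μL + 10 μL = 20 μL total → factor 20/10 = 2
Step 4: 20 μL + 0.04 mL = 60 μL total → factor 60/20 = 3
Dilution factor to solution 2 = 25; to solution 4 = 150
[solution 2]/[solution 4] = (factor to solution 4)/(factor to solution 2) = 150/25 = 6.00

6.00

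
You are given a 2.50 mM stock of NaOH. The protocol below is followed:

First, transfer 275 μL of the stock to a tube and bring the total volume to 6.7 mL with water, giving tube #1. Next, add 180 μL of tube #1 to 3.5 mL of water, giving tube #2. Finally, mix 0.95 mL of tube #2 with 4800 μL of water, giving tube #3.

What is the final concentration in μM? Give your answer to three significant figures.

Step 1: 275 μL brought to 6.7 mL → factor 6700/275 = 24.364
Step 2: 180 μL + 3.5 mL = 3680 μL total → factor 3680/180 = 20.444
Step 3: 0.95 mL + 4800 μL = 5.75 mL total → factor 5.75/0.95 = 6.0526
Overall dilution factor = 24.364 × 20.444 × 6.0526 = 3014.8
Final = 2.50 mM / 3014.8 = 0.0008292 mM = 0.829 μM

0.829 μM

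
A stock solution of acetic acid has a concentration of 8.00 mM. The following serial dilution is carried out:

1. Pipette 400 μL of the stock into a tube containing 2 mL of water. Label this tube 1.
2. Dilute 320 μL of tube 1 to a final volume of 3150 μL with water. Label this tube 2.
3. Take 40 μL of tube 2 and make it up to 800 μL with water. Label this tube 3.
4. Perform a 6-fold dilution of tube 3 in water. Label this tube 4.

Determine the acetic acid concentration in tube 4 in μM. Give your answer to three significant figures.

Step 1: 400 μL + 2 mL = 2400 μL total → factor 2400/400 = 6
Step 2: 320 μL brought to 3150 μL → factor 3150/320 = 9.8438
Step 3: 40 μL brought to 800 μL → factor 800/40 = 20
Step 4: 6-fold → factor 6
Overall dilution factor = 6 × 9.8438 × 20 × 6 = 7087.5
Final = 8.00 mM / 7087.5 = 0.001129 mM = 1.13 μM

1.13 μM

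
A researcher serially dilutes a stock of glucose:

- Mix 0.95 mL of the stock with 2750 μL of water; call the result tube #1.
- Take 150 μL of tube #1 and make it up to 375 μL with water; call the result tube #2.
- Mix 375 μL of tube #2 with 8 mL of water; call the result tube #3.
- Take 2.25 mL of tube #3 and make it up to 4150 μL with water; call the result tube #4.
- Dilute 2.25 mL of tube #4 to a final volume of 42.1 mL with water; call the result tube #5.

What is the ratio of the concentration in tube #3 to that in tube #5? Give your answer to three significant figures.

34.5

Step 1: 0.95 mL + 2750 μL = 3.7 mL total → factor 3.7/0.95 = 3.8947
Step 2: 150 μL brought to 375 μL → factor 375/150 = 2.5
Step 3: 375 μL + 8 mL = 8375 μL total → factor 8375/375 = 22.333
Step 4: 2.25 mL brought to 4150 μL → factor 4.15/2.25 = 1.8444
Step 5: 2.25 mL brought to 42.1 mL → factor 42.1/2.25 = 18.711
Dilution factor to tube #3 = 217.46; to tube #5 = 7504.8
[tube #3]/[tube #5] = (factor to tube #5)/(factor to tube #3) = 7504.8/217.46 = 34.5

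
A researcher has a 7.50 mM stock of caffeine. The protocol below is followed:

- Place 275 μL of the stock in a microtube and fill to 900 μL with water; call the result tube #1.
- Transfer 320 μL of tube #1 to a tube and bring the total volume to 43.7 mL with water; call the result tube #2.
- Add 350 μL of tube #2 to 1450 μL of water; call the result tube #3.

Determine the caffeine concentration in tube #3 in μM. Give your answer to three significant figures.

3.26 μM

Step 1: 275 μL brought to 900 μL → factor 900/275 = 3.2727
Step 2: 320 μL brought to 43.7 mL → factor 43700/320 = 136.56
Step 3: 350 μL + 1450 μL = 1800 μL total → factor 1800/350 = 5.1429
Overall dilution factor = 3.2727 × 136.56 × 5.1429 = 2298.5
Final = 7.50 mM / 2298.5 = 0.003263 mM = 3.26 μM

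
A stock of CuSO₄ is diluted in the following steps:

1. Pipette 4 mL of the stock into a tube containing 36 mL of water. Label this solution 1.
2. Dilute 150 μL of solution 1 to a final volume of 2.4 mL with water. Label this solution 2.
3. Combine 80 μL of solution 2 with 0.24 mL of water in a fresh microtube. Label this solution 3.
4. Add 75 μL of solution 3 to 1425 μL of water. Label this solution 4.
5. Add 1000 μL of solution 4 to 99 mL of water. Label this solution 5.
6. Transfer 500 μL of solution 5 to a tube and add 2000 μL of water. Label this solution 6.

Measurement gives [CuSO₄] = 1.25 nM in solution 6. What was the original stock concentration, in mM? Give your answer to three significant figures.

Step 1: 4 mL + 36 mL = 40 mL total → factor 40/4 = 10
Step 2: 150 μL brought to 2.4 mL → factor 2400/150 = 16
Step 3: 80 μL + 0.24 mL = 320 μL total → factor 320/80 = 4
Step 4: 75 μL + 1425 μL = 1500 μL total → factor 1500/75 = 20
Step 5: 1000 μL + 99 mL = 1 × 10^5 μL total → factor 1 × 10^5/1000 = 100
Step 6: 500 μL + 2000 μL = 2500 μL total → factor 2500/500 = 5
Overall dilution factor = 10 × 16 × 4 × 20 × 100 × 5 = 6.4 × 10^6
Stock = 1.25 nM × 6.4 × 10^6 = 8.000 × 10^6 nM = 8.00 mM

8.00 mM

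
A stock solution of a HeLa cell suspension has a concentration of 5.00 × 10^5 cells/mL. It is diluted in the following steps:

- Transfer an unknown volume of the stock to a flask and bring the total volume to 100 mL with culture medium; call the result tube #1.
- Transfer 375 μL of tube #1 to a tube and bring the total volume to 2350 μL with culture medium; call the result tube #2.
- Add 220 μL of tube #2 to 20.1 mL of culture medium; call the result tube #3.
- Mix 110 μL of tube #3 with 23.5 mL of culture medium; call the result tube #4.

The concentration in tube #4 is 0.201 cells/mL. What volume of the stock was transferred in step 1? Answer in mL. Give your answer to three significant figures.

4.99 mL

Step 1: v brought to 100 mL → factor = 100 mL/v
Step 2: 375 μL brought to 2350 μL → factor 2350/375 = 6.2667
Step 3: 220 μL + 20.1 mL = 20320 μL total → factor 20320/220 = 92.364
Step 4: 110 μL + 23.5 mL = 23610 μL total → factor 23610/110 = 214.64
Product of known-step factors = 1.2423 × 10^5
Overall factor = 5.00 × 10^5 cells/mL / (0.201 cells/mL) = 2.4876 × 10^6
Step-1 factor = 2.4876 × 10^6 / 1.2423 × 10^5 = 20.023
v = 100 mL / 20.023 = 4.99 mL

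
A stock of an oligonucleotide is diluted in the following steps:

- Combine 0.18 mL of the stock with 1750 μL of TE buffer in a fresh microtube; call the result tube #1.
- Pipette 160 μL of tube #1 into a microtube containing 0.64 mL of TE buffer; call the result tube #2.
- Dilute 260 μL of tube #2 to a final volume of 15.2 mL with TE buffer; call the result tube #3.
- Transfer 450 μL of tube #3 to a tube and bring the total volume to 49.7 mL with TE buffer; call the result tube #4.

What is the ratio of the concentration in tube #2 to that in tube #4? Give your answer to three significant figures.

6.46 × 10^3

Step 1: 0.18 mL + 1750 μL = 1.93 mL total → factor 1.93/0.18 = 10.722
Step 2: 160 μL + 0.64 mL = 800 μL total → factor 800/160 = 5
Step 3: 260 μL brought to 15.2 mL → factor 15200/260 = 58.462
Step 4: 450 μL brought to 49.7 mL → factor 49700/450 = 110.44
Dilution factor to tube #2 = 53.611; to tube #4 = 3.4615 × 10^5
[tube #2]/[tube #4] = (factor to tube #4)/(factor to tube #2) = 3.4615 × 10^5/53.611 = 6.46 × 10^3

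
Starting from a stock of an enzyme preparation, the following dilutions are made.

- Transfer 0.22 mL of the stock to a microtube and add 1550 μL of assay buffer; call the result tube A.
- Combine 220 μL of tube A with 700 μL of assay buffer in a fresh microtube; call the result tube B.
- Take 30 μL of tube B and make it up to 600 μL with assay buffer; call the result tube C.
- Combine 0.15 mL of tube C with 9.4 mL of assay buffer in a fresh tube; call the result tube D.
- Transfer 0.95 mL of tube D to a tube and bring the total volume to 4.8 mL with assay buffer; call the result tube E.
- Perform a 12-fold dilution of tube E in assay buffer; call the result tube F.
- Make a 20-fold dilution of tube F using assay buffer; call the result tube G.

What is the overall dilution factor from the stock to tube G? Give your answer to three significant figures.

5.20 × 10^7

Step 1: 0.22 mL + 1550 μL = 1.77 mL total → factor 1.77/0.22 = 8.0455
Step 2: 220 μL + 700 μL = 920 μL total → factor 920/220 = 4.1818
Step 3: 30 μL brought to 600 μL → factor 600/30 = 20
Step 4: 0.15 mL + 9.4 mL = 9.55 mL total → factor 9.55/0.15 = 63.667
Step 5: 0.95 mL brought to 4.8 mL → factor 4.8/0.95 = 5.0526
Step 6: 12-fold → factor 12
Step 7: 20-fold → factor 20
Overall dilution factor = 8.0455 × 4.1818 × 20 × 63.667 × 5.0526 × 12 × 20 = 5.195 × 10^7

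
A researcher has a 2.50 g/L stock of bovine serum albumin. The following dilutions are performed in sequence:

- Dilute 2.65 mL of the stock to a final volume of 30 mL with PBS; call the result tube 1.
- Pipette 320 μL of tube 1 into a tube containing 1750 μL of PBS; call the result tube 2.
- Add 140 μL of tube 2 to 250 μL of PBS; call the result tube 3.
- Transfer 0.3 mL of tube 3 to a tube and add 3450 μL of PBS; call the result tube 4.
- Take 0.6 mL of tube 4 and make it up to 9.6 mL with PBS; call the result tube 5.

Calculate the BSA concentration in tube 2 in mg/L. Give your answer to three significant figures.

Step 1: 2.65 mL brought to 30 mL → factor 30/2.65 = 11.321
Step 2: 320 μL + 1750 μL = 2070 μL total → factor 2070/320 = 6.4688
Dilution factor through tube 2 = 11.321 × 6.4688 = 73.231
[tube 2] = 2.50 g/L / 73.231 = 0.03414 g/L = 34.1 mg/L

34.1 mg/L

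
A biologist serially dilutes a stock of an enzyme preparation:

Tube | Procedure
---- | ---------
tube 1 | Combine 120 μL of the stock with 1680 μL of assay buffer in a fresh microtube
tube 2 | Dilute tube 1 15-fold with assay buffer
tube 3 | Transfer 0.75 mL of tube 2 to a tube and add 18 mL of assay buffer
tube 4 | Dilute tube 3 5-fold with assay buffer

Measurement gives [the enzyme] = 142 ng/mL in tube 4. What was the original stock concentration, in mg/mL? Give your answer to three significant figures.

3.99 mg/mL

Step 1: 120 μL + 1680 μL = 1800 μL total → factor 1800/120 = 15
Step 2: 15-fold → factor 15
Step 3: 0.75 mL + 18 mL = 18.75 mL total → factor 18.75/0.75 = 25
Step 4: 5-fold → factor 5
Overall dilution factor = 15 × 15 × 25 × 5 = 28125
Stock = 142 ng/mL × 28125 = 3.994 × 10^6 ng/mL = 3.99 mg/mL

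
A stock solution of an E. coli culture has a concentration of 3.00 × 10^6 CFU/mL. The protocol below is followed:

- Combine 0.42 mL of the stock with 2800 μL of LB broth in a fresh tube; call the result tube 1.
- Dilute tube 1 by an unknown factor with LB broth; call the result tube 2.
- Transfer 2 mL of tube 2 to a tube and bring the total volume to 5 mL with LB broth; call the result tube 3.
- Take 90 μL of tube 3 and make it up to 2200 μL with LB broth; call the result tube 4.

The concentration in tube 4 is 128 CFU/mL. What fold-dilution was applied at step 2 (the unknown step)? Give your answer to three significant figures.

50.0-fold

Step 1: 0.42 mL + 2800 μL = 3.22 mL total → factor 3.22/0.42 = 7.6667
Step 2: unknown factor x
Step 3: 2 mL brought to 5 mL → factor 5/2 = 2.5
Step 4: 90 μL brought to 2200 μL → factor 2200/90 = 24.444
Product of known-step factors = 468.52
Overall factor = 3.00 × 10^6 CFU/mL / (128 CFU/mL) = 23438
x = 23438 / 468.52 = 50.0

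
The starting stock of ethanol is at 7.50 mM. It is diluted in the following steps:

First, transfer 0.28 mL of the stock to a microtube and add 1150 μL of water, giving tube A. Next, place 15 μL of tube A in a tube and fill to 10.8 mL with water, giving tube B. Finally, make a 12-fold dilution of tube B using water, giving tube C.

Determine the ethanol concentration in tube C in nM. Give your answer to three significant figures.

Step 1: 0.28 mL + 1150 μL = 1.43 mL total → factor 1.43/0.28 = 5.1071
Step 2: 15 μL brought to 10.8 mL → factor 10800/15 = 720
Step 3: 12-fold → factor 12
Overall dilution factor = 5.1071 × 720 × 12 = 44126
Final = 7.50 mM / 44126 = 0.0001700 mM = 170 nM

170 nM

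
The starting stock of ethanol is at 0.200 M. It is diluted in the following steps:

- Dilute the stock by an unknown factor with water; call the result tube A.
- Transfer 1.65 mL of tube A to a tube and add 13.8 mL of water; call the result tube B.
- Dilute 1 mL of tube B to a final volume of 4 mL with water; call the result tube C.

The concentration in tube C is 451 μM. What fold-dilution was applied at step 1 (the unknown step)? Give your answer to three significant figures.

Step 1: unknown factor x
Step 2: 1.65 mL + 13.8 mL = 15.45 mL total → factor 15.45/1.65 = 9.3636
Step 3: 1 mL brought to 4 mL → factor 4/1 = 4
Product of known-step factors = 37.455
Overall factor = 0.200 M / (451 μM) = 443.46
x = 443.46 / 37.455 = 11.8

11.8-fold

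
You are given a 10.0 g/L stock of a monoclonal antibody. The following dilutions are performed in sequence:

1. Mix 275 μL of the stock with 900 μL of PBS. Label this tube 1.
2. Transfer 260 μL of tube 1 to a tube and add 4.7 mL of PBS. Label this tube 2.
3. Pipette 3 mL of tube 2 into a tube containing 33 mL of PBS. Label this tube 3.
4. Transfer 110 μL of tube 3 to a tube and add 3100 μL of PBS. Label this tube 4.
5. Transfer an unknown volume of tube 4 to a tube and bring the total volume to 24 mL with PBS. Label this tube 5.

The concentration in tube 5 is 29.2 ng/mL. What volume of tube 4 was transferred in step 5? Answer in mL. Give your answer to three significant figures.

2.00 mL

Step 1: 275 μL + 900 μL = 1175 μL total → factor 1175/275 = 4.2727
Step 2: 260 μL + 4.7 mL = 4960 μL total → factor 4960/260 = 19.077
Step 3: 3 mL + 33 mL = 36 mL total → factor 36/3 = 12
Step 4: 110 μL + 3100 μL = 3210 μL total → factor 3210/110 = 29.182
Step 5: v brought to 24 mL → factor = 24 mL/v
Product of known-step factors = 28543
Overall factor = 10.0 g/L / (29.2 ng/mL) = 3.4247 × 10^5
Step-5 factor = 3.4247 × 10^5 / 28543 = 11.998
v = 24 mL / 11.998 = 2.00 mL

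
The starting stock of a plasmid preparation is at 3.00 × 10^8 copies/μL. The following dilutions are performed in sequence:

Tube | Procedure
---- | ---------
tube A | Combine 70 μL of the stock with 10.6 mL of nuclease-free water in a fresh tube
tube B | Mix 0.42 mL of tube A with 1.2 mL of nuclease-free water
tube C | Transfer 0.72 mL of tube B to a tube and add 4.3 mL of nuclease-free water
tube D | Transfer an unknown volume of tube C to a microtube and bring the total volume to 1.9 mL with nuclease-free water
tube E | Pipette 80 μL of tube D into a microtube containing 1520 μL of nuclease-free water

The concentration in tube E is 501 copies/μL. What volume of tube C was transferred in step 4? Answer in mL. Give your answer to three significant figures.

0.260 mL

Step 1: 70 μL + 10.6 mL = 10670 μL total → factor 10670/70 = 152.43
Step 2: 0.42 mL + 1.2 mL = 1.62 mL total → factor 1.62/0.42 = 3.8571
Step 3: 0.72 mL + 4.3 mL = 5.02 mL total → factor 5.02/0.72 = 6.9722
Step 4: v brought to 1.9 mL → factor = 1.9 mL/v
Step 5: 80 μL + 1520 μL = 1600 μL total → factor 1600/80 = 20
Product of known-step factors = 81985
Overall factor = 3.00 × 10^8 copies/μL / (501 copies/μL) = 5.988 × 10^5
Step-4 factor = 5.988 × 10^5 / 81985 = 7.3038
v = 1.9 mL / 7.3038 = 0.260 mL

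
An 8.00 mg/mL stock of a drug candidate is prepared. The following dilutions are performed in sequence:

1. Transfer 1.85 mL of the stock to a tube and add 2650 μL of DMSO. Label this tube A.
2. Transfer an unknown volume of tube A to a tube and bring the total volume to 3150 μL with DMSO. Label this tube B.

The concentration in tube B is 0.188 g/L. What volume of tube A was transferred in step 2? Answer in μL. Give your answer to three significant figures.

Step 1: 1.85 mL + 2650 μL = 4.5 mL total → factor 4.5/1.85 = 2.4324
Step 2: v brought to 3150 μL → factor = 3150 μL/v
Product of known-step factors = 2.4324
Overall factor = 8.00 mg/mL / (0.188 g/L) = 42.553
Step-2 factor = 42.553 / 2.4324 = 17.494
v = 3150 μL / 17.494 = 180 μL

180 μL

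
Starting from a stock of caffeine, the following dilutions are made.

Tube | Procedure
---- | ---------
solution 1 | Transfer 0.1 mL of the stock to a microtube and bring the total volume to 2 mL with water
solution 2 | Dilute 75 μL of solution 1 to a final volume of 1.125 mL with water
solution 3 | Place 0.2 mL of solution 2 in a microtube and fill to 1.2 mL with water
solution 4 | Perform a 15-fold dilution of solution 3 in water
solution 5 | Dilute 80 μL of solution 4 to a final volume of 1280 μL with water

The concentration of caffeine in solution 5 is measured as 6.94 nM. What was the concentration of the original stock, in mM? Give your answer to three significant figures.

Step 1: 0.1 mL brought to 2 mL → factor 2/0.1 = 20
Step 2: 75 μL brought to 1.125 mL → factor 1125/75 = 15
Step 3: 0.2 mL brought to 1.2 mL → factor 1.2/0.2 = 6
Step 4: 15-fold → factor 15
Step 5: 80 μL brought to 1280 μL → factor 1280/80 = 16
Overall dilution factor = 20 × 15 × 6 × 15 × 16 = 4.32 × 10^5
Stock = 6.94 nM × 4.32 × 10^5 = 2.998 × 10^6 nM = 3.00 mM

3.00 mM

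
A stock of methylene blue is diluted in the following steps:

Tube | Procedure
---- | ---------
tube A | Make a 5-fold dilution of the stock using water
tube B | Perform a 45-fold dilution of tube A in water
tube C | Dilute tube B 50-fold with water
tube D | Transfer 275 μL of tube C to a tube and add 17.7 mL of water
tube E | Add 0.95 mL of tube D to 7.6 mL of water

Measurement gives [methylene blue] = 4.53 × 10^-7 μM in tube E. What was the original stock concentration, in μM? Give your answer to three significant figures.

3.00 μM

Step 1: 5-fold → factor 5
Step 2: 45-fold → factor 45
Step 3: 50-fold → factor 50
Step 4: 275 μL + 17.7 mL = 17975 μL total → factor 17975/275 = 65.364
Step 5: 0.95 mL + 7.6 mL = 8.55 mL total → factor 8.55/0.95 = 9
Overall dilution factor = 5 × 45 × 50 × 65.364 × 9 = 6.6181 × 10^6
Stock = 4.53 × 10^-7 μM × 6.6181 × 10^6 = 3.00 μM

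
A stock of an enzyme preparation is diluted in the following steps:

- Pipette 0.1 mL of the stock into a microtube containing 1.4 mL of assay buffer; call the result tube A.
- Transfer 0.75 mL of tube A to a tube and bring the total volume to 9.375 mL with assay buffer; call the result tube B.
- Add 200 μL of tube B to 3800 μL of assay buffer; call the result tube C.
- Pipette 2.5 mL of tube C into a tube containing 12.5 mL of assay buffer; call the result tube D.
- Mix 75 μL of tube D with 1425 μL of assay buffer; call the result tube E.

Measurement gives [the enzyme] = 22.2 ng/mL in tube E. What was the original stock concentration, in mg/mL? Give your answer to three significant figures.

Step 1: 0.1 mL + 1.4 mL = 1.5 mL total → factor 1.5/0.1 = 15
Step 2: 0.75 mL brought to 9.375 mL → factor 9.375/0.75 = 12.5
Step 3: 200 μL + 3800 μL = 4000 μL total → factor 4000/200 = 20
Step 4: 2.5 mL + 12.5 mL = 15 mL total → factor 15/2.5 = 6
Step 5: 75 μL + 1425 μL = 1500 μL total → factor 1500/75 = 20
Overall dilution factor = 15 × 12.5 × 20 × 6 × 20 = 4.5 × 10^5
Stock = 22.2 ng/mL × 4.5 × 10^5 = 9.990 × 10^6 ng/mL = 9.99 mg/mL

9.99 mg/mL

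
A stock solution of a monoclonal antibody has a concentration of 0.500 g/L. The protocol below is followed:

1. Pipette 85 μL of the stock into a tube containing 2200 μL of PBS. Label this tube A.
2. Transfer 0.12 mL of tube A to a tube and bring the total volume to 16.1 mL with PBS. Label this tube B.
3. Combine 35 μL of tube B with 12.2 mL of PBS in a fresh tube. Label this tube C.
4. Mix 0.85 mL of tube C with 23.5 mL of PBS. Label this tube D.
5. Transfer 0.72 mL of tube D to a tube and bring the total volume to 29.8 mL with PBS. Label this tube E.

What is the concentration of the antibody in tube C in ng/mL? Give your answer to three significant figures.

Step 1: 85 μL + 2200 μL = 2285 μL total → factor 2285/85 = 26.882
Step 2: 0.12 mL brought to 16.1 mL → factor 16.1/0.12 = 134.17
Step 3: 35 μL + 12.2 mL = 12235 μL total → factor 12235/35 = 349.57
Dilution factor through tube C = 26.882 × 134.17 × 349.57 = 1.2608 × 10^6
[tube C] = 0.500 g/L / 1.2608 × 10^6 = 3.966 × 10^-7 g/L = 0.397 ng/mL

0.397 ng/mL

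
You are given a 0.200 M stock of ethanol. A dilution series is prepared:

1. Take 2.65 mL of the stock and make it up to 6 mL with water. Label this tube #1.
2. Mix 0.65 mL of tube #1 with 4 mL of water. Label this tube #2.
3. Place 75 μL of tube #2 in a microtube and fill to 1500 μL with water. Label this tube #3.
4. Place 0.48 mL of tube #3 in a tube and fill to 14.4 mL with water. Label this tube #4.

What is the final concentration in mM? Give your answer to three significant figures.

0.0206 mM

Step 1: 2.65 mL brought to 6 mL → factor 6/2.65 = 2.2642
Step 2: 0.65 mL + 4 mL = 4.65 mL total → factor 4.65/0.65 = 7.1538
Step 3: 75 μL brought to 1500 μL → factor 1500/75 = 20
Step 4: 0.48 mL brought to 14.4 mL → factor 14.4/0.48 = 30
Overall dilution factor = 2.2642 × 7.1538 × 20 × 30 = 9718.4
Final = 0.200 M / 9718.4 = 2.058 × 10^-5 M = 0.0206 mM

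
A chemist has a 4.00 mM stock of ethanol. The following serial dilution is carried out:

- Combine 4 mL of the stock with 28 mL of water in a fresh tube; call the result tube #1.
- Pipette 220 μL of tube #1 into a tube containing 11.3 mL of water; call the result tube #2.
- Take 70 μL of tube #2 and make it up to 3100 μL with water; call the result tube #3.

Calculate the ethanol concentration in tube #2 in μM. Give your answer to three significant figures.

Step 1: 4 mL + 28 mL = 32 mL total → factor 32/4 = 8
Step 2: 220 μL + 11.3 mL = 11520 μL total → factor 11520/220 = 52.364
Dilution factor through tube #2 = 8 × 52.364 = 418.91
[tube #2] = 4.00 mM / 418.91 = 0.009549 mM = 9.55 μM

9.55 μM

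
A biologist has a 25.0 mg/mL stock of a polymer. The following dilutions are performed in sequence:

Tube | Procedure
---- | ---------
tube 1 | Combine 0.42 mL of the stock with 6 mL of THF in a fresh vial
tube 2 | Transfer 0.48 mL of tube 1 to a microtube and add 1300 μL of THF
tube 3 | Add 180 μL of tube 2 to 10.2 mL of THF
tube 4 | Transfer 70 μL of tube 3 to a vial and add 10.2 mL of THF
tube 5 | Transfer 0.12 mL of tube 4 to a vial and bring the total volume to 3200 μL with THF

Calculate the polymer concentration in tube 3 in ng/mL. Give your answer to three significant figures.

Step 1: 0.42 mL + 6 mL = 6.42 mL total → factor 6.42/0.42 = 15.286
Step 2: 0.48 mL + 1300 μL = 1.78 mL total → factor 1.78/0.48 = 3.7083
Step 3: 180 μL + 10.2 mL = 10380 μL total → factor 10380/180 = 57.667
Dilution factor through tube 3 = 15.286 × 3.7083 × 57.667 = 3268.8
[tube 3] = 25.0 mg/mL / 3268.8 = 0.007648 mg/mL = 7.65 × 10^3 ng/mL

7.65 × 10^3 ng/mL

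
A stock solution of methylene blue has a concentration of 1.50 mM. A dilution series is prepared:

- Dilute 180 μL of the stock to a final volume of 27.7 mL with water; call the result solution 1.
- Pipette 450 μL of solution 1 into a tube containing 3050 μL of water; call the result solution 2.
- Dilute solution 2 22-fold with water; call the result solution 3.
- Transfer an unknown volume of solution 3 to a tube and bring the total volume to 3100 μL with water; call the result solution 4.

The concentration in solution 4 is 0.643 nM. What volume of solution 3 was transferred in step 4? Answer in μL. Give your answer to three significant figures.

35.0 μL

Step 1: 180 μL brought to 27.7 mL → factor 27700/180 = 153.89
Step 2: 450 μL + 3050 μL = 3500 μL total → factor 3500/450 = 7.7778
Step 3: 22-fold → factor 22
Step 4: v brought to 3100 μL → factor = 3100 μL/v
Product of known-step factors = 26332
Overall factor = 1.50 mM / (0.643 nM) = 2.3328 × 10^6
Step-4 factor = 2.3328 × 10^6 / 26332 = 88.592
v = 3100 μL / 88.592 = 35.0 μL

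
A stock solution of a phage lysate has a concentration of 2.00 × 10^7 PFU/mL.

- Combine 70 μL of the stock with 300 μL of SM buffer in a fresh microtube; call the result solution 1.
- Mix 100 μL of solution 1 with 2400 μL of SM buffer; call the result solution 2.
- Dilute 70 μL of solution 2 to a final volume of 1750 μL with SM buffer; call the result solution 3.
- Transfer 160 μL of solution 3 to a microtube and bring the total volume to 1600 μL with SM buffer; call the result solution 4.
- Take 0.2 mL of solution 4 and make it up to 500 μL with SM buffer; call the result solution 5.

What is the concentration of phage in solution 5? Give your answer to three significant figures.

242 PFU/mL

Step 1: 70 μL + 300 μL = 370 μL total → factor 370/70 = 5.2857
Step 2: 100 μL + 2400 μL = 2500 μL total → factor 2500/100 = 25
Step 3: 70 μL brought to 1750 μL → factor 1750/70 = 25
Step 4: 160 μL brought to 1600 μL → factor 1600/160 = 10
Step 5: 0.2 mL brought to 500 μL → factor 0.5/0.2 = 2.5
Overall dilution factor = 5.2857 × 25 × 25 × 10 × 2.5 = 82589
Final = 2.00 × 10^7 PFU/mL / 82589 = 242 PFU/mL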